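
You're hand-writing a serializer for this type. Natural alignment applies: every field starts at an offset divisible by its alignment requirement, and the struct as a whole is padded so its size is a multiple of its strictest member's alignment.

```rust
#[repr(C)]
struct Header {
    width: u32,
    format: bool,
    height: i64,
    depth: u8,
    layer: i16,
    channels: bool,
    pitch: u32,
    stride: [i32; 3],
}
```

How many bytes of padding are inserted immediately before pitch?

3

@0: width [4B, align 4] → 4
@4: format [1B, align 1] → 5
+3 pad (align 8)
@8: height [8B, align 8] → 16
@16: depth [1B, align 1] → 17
+1 pad (align 2)
@18: layer [2B, align 2] → 20
@20: channels [1B, align 1] → 21
+3 pad (align 4)
@24: pitch [4B, align 4] → 28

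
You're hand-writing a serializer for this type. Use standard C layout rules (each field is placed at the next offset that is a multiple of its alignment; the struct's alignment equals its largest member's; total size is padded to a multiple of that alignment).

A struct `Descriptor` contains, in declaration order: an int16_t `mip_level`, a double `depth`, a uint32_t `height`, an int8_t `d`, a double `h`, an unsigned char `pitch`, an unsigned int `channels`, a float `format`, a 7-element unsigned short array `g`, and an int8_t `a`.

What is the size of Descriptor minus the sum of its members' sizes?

17

mip_level at 0 (size 2, align 2) → ends 2
pad 6 to align 8 for depth
depth at 8 (size 8, align 8) → ends 16
height at 16 (size 4, align 4) → ends 20
d at 20 (size 1, align 1) → ends 21
pad 3 to align 8 for h
h at 24 (size 8, align 8) → ends 32
pitch at 32 (size 1, align 1) → ends 33
pad 3 to align 4 for channels
channels at 36 (size 4, align 4) → ends 40
format at 40 (size 4, align 4) → ends 44
g at 44 (size 14, align 2) → ends 58
a at 58 (size 1, align 1) → ends 59
tail pad 5 to reach multiple of 8
total 64 bytes, alignment 8
data bytes 47, size 64 → padding 17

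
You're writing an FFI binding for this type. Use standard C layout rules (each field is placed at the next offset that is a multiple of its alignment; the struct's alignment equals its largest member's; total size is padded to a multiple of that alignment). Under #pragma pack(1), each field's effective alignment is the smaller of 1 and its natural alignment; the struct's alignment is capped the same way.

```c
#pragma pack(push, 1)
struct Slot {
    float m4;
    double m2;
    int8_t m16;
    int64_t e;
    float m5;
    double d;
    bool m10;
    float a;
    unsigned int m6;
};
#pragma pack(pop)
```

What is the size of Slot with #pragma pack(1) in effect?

42

@0: m4 [4B, align 1] → 4
@4: m2 [8B, align 1] → 12
@12: m16 [1B, align 1] → 13
@13: e [8B, align 1] → 21
@21: m5 [4B, align 1] → 25
@25: d [8B, align 1] → 33
@33: m10 [1B, align 1] → 34
@34: a [4B, align 1] → 38
@38: m6 [4B, align 1] → 42
size 42, align 1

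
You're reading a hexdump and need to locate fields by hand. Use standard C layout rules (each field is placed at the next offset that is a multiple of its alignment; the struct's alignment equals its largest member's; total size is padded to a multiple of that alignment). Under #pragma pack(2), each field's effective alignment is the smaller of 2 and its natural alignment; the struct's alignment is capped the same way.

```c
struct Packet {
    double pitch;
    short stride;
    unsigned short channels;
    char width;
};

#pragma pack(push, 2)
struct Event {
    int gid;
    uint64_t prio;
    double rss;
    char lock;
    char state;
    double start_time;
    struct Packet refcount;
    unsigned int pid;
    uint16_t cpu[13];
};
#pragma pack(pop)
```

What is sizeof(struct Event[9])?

684

Packet: @0: pitch [8B, align 8] → 8; @8: stride [2B, align 2] → 10; @10: channels [2B, align 2] → 12; @12: width [1B, align 1] → 13; +3 tail pad (align 8); size 16, align 8
@0: gid [4B, align 2] → 4
@4: prio [8B, align 2] → 12
@12: rss [8B, align 2] → 20
@20: lock [1B, align 1] → 21
@21: state [1B, align 1] → 22
@22: start_time [8B, align 2] → 30
@30: refcount [16B, align 2] → 46
@46: pid [4B, align 2] → 50
@50: cpu [26B, align 2] → 76
size 76, align 2
array of 9: 9 × 76 = 684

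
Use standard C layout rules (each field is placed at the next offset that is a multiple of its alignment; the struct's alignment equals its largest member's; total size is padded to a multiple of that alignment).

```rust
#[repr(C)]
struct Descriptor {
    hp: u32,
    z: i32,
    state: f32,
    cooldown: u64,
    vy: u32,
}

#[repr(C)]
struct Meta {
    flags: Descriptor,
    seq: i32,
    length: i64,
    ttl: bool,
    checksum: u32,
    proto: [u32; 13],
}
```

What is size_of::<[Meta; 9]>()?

1008

Descriptor: 0..4  hp  (4B, 4-aligned); 4..8  z  (4B, 4-aligned); 8..12  state  (4B, 4-aligned); 12..16  -- padding (4B); 16..24  cooldown  (8B, 8-aligned); 24..28  vy  (4B, 4-aligned); 28..32  -- tail padding (4B); sizeof = 32, alignof = 8
0..32  flags  (32B, 8-aligned)
32..36  seq  (4B, 4-aligned)
36..40  -- padding (4B)
40..48  length  (8B, 8-aligned)
48..49  ttl  (1B, 1-aligned)
49..52  -- padding (3B)
52..56  checksum  (4B, 4-aligned)
56..108  proto  (52B, 4-aligned)
108..112  -- tail padding (4B)
sizeof = 112, alignof = 8
array of 9: 9 × 112 = 1008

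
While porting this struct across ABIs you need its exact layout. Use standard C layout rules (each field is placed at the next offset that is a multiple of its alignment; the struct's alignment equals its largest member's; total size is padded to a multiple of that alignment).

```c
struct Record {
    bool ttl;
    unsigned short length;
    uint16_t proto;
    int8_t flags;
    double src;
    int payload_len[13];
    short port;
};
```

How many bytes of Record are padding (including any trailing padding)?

4

0..1  ttl  (1B, 1-aligned)
1..2  -- padding (1B)
2..4  length  (2B, 2-aligned)
4..6  proto  (2B, 2-aligned)
6..7  flags  (1B, 1-aligned)
7..8  -- padding (1B)
8..16  src  (8B, 8-aligned)
16..68  payload_len  (52B, 4-aligned)
68..70  port  (2B, 2-aligned)
70..72  -- tail padding (2B)
sizeof = 72, alignof = 8
data bytes 68, size 72 → padding 4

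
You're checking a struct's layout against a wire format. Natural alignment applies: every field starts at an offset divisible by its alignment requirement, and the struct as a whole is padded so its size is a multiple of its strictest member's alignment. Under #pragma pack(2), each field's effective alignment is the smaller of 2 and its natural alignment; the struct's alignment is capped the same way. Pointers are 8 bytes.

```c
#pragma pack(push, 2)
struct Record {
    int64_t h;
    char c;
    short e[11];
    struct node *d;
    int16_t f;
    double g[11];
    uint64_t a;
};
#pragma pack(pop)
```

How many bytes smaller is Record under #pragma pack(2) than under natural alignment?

natural layout:
  0..8  h  (8B, 8-aligned)
  8..9  c  (1B, 1-aligned)
  9..10  -- padding (1B)
  10..32  e  (22B, 2-aligned)
  32..40  d  (8B, 8-aligned)
  40..42  f  (2B, 2-aligned)
  42..48  -- padding (6B)
  48..136  g  (88B, 8-aligned)
  136..144  a  (8B, 8-aligned)
  sizeof = 144, alignof = 8
packed(2) layout:
  0..8  h  (8B, 2-aligned)
  8..9  c  (1B, 1-aligned)
  9..10  -- padding (1B)
  10..32  e  (22B, 2-aligned)
  32..40  d  (8B, 2-aligned)
  40..42  f  (2B, 2-aligned)
  42..130  g  (88B, 2-aligned)
  130..138  a  (8B, 2-aligned)
  sizeof = 138, alignof = 2
144 − 138 = 6

6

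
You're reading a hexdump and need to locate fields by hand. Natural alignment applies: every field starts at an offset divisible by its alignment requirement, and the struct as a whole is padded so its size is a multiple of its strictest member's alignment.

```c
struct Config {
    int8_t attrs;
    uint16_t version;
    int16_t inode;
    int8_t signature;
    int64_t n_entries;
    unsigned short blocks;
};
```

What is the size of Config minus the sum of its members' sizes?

8

0..1  attrs  (1B, 1-aligned)
1..2  -- padding (1B)
2..4  version  (2B, 2-aligned)
4..6  inode  (2B, 2-aligned)
6..7  signature  (1B, 1-aligned)
7..8  -- padding (1B)
8..16  n_entries  (8B, 8-aligned)
16..18  blocks  (2B, 2-aligned)
18..24  -- tail padding (6B)
sizeof = 24, alignof = 8
data bytes 16, size 24 → padding 8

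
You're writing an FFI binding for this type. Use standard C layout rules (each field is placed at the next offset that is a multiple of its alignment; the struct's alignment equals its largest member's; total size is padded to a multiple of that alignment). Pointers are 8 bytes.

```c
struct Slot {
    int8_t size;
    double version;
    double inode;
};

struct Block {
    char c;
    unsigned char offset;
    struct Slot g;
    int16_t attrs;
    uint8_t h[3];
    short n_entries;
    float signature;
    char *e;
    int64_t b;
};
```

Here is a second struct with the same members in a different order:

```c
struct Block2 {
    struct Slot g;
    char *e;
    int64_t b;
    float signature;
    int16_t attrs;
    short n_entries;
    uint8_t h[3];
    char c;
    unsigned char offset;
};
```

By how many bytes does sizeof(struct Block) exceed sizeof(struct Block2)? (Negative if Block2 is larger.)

8

Slot: 0..1  size  (1B, 1-aligned); 1..8  -- padding (7B); 8..16  version  (8B, 8-aligned); 16..24  inode  (8B, 8-aligned); sizeof = 24, alignof = 8
0..1  c  (1B, 1-aligned)
1..2  offset  (1B, 1-aligned)
2..8  -- padding (6B)
8..32  g  (24B, 8-aligned)
32..34  attrs  (2B, 2-aligned)
34..37  h  (3B, 1-aligned)
37..38  -- padding (1B)
38..40  n_entries  (2B, 2-aligned)
40..44  signature  (4B, 4-aligned)
44..48  -- padding (4B)
48..56  e  (8B, 8-aligned)
56..64  b  (8B, 8-aligned)
sizeof = 64, alignof = 8
— Block2 —
0..24  g  (24B, 8-aligned)
24..32  e  (8B, 8-aligned)
32..40  b  (8B, 8-aligned)
40..44  signature  (4B, 4-aligned)
44..46  attrs  (2B, 2-aligned)
46..48  n_entries  (2B, 2-aligned)
48..51  h  (3B, 1-aligned)
51..52  c  (1B, 1-aligned)
52..53  offset  (1B, 1-aligned)
53..56  -- tail padding (3B)
sizeof = 56, alignof = 8
64 − 56 = 8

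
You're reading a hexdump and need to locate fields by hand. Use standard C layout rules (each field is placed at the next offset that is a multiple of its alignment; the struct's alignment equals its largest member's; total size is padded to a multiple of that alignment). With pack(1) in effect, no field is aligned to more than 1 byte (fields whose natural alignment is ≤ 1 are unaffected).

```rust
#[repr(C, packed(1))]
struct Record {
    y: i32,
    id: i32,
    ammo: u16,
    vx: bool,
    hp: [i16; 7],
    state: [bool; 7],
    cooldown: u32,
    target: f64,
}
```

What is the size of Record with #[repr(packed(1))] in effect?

0..4  y  (4B, 1-aligned)
4..8  id  (4B, 1-aligned)
8..10  ammo  (2B, 1-aligned)
10..11  vx  (1B, 1-aligned)
11..25  hp  (14B, 1-aligned)
25..32  state  (7B, 1-aligned)
32..36  cooldown  (4B, 1-aligned)
36..44  target  (8B, 1-aligned)
sizeof = 44, alignof = 1

44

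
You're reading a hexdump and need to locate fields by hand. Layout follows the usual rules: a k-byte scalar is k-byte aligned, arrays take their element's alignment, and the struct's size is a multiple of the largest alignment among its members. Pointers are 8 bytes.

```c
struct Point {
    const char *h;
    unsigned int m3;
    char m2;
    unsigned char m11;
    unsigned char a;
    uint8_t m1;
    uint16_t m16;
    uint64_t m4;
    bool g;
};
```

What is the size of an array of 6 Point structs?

240

h at 0 (size 8, align 8) → ends 8
m3 at 8 (size 4, align 4) → ends 12
m2 at 12 (size 1, align 1) → ends 13
m11 at 13 (size 1, align 1) → ends 14
a at 14 (size 1, align 1) → ends 15
m1 at 15 (size 1, align 1) → ends 16
m16 at 16 (size 2, align 2) → ends 18
pad 6 to align 8 for m4
m4 at 24 (size 8, align 8) → ends 32
g at 32 (size 1, align 1) → ends 33
tail pad 7 to reach multiple of 8
total 40 bytes, alignment 8
array of 6: 6 × 40 = 240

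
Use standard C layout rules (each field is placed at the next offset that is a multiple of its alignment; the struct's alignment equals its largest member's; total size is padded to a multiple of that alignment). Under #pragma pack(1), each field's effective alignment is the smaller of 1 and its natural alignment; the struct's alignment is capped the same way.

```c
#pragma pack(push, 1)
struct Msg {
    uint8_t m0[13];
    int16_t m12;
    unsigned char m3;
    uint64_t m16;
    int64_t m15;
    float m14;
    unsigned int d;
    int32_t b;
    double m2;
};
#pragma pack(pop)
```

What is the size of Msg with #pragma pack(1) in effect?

52

0..13  m0  (13B, 1-aligned)
13..15  m12  (2B, 1-aligned)
15..16  m3  (1B, 1-aligned)
16..24  m16  (8B, 1-aligned)
24..32  m15  (8B, 1-aligned)
32..36  m14  (4B, 1-aligned)
36..40  d  (4B, 1-aligned)
40..44  b  (4B, 1-aligned)
44..52  m2  (8B, 1-aligned)
sizeof = 52, alignof = 1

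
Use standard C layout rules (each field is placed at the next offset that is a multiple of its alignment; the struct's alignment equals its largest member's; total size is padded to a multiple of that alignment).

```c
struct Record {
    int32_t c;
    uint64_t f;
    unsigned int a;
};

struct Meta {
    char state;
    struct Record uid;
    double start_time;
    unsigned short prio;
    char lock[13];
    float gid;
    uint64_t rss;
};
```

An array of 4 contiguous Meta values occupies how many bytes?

288

Record: c at 0 (size 4, align 4) → ends 4; pad 4 to align 8 for f; f at 8 (size 8, align 8) → ends 16; a at 16 (size 4, align 4) → ends 20; tail pad 4 to reach multiple of 8; total 24 bytes, alignment 8
state at 0 (size 1, align 1) → ends 1
pad 7 to align 8 for uid
uid at 8 (size 24, align 8) → ends 32
start_time at 32 (size 8, align 8) → ends 40
prio at 40 (size 2, align 2) → ends 42
lock at 42 (size 13, align 1) → ends 55
pad 1 to align 4 for gid
gid at 56 (size 4, align 4) → ends 60
pad 4 to align 8 for rss
rss at 64 (size 8, align 8) → ends 72
total 72 bytes, alignment 8
array of 4: 4 × 72 = 288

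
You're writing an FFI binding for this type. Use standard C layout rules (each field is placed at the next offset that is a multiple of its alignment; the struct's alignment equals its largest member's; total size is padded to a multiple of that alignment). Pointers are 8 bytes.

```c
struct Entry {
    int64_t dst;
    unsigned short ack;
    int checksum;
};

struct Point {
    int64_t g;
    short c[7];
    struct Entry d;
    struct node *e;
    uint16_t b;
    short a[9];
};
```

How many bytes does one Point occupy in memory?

Entry: @0: dst [8B, align 8] → 8; @8: ack [2B, align 2] → 10; +2 pad (align 4); @12: checksum [4B, align 4] → 16; size 16, align 8
@0: g [8B, align 8] → 8
@8: c [14B, align 2] → 22
+2 pad (align 8)
@24: d [16B, align 8] → 40
@40: e [8B, align 8] → 48
@48: b [2B, align 2] → 50
@50: a [18B, align 2] → 68
+4 tail pad (align 8)
size 72, align 8

72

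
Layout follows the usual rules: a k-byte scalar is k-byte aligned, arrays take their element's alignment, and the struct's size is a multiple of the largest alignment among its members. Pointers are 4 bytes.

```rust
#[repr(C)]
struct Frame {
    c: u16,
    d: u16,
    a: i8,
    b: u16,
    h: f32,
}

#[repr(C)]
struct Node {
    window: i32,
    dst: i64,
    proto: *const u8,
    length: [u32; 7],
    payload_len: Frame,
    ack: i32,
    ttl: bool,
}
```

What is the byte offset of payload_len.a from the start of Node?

52

Frame: 0..2  c  (2B, 2-aligned); 2..4  d  (2B, 2-aligned); 4..5  a  (1B, 1-aligned); 5..6  -- padding (1B); 6..8  b  (2B, 2-aligned); 8..12  h  (4B, 4-aligned); sizeof = 12, alignof = 4
0..4  window  (4B, 4-aligned)
4..8  -- padding (4B)
8..16  dst  (8B, 8-aligned)
16..20  proto  (4B, 4-aligned)
20..48  length  (28B, 4-aligned)
48..60  payload_len  (12B, 4-aligned)
within Frame: a at 4
48 + 4 = 52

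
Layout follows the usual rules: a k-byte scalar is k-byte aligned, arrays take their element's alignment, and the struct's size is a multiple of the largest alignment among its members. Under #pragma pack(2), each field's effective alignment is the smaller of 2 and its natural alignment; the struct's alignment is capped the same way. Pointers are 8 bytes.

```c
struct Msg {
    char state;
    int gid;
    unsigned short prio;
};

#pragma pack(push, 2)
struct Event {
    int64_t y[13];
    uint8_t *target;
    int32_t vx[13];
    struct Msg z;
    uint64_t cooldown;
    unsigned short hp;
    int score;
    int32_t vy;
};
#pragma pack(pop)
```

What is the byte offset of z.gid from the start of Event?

168

Msg: @0: state [1B, align 1] → 1; +3 pad (align 4); @4: gid [4B, align 4] → 8; @8: prio [2B, align 2] → 10; +2 tail pad (align 4); size 12, align 4
@0: y [104B, align 2] → 104
@104: target [8B, align 2] → 112
@112: vx [52B, align 2] → 164
@164: z [12B, align 2] → 176
within Msg: gid at 4
164 + 4 = 168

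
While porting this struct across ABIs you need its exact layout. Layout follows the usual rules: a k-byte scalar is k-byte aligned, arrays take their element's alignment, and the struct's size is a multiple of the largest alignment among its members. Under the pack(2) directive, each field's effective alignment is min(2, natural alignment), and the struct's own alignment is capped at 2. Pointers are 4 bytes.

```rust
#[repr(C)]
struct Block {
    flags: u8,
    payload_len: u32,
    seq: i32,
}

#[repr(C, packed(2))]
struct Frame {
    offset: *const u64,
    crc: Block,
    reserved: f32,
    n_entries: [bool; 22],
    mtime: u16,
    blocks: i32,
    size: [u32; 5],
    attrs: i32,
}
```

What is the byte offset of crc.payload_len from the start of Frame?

Block: 0..1  flags  (1B, 1-aligned); 1..4  -- padding (3B); 4..8  payload_len  (4B, 4-aligned); 8..12  seq  (4B, 4-aligned); sizeof = 12, alignof = 4
0..4  offset  (4B, 2-aligned)
4..16  crc  (12B, 2-aligned)
within Block: payload_len at 4
4 + 4 = 8

8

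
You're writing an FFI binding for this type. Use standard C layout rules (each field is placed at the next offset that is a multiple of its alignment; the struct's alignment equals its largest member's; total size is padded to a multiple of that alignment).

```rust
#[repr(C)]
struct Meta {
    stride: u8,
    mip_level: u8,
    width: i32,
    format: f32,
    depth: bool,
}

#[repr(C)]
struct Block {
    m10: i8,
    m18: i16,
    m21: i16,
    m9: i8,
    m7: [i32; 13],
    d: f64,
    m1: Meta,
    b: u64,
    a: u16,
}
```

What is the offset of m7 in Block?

8

Meta: 0..1  stride  (1B, 1-aligned); 1..2  mip_level  (1B, 1-aligned); 2..4  -- padding (2B); 4..8  width  (4B, 4-aligned); 8..12  format  (4B, 4-aligned); 12..13  depth  (1B, 1-aligned); 13..16  -- tail padding (3B); sizeof = 16, alignof = 4
0..1  m10  (1B, 1-aligned)
1..2  -- padding (1B)
2..4  m18  (2B, 2-aligned)
4..6  m21  (2B, 2-aligned)
6..7  m9  (1B, 1-aligned)
7..8  -- padding (1B)
8..60  m7  (52B, 4-aligned)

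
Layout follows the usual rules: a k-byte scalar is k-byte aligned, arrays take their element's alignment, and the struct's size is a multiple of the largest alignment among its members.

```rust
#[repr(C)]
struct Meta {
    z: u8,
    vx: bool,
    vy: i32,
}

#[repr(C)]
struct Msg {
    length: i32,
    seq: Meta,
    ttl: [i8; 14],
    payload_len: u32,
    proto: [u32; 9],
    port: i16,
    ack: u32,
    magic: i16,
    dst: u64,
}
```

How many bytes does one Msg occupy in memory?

Meta: @0: z [1B, align 1] → 1; @1: vx [1B, align 1] → 2; +2 pad (align 4); @4: vy [4B, align 4] → 8; size 8, align 4
@0: length [4B, align 4] → 4
@4: seq [8B, align 4] → 12
@12: ttl [14B, align 1] → 26
+2 pad (align 4)
@28: payload_len [4B, align 4] → 32
@32: proto [36B, align 4] → 68
@68: port [2B, align 2] → 70
+2 pad (align 4)
@72: ack [4B, align 4] → 76
@76: magic [2B, align 2] → 78
+2 pad (align 8)
@80: dst [8B, align 8] → 88
size 88, align 8

88 bytes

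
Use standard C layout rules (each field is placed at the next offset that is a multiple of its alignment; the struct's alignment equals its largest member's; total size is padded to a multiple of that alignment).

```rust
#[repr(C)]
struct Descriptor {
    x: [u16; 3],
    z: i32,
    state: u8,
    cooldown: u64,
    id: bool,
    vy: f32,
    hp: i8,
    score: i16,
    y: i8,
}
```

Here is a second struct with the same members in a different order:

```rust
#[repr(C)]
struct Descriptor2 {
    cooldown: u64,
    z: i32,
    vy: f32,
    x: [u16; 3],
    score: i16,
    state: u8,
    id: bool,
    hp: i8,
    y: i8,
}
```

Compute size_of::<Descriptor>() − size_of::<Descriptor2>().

x at 0 (size 6, align 2) → ends 6
pad 2 to align 4 for z
z at 8 (size 4, align 4) → ends 12
state at 12 (size 1, align 1) → ends 13
pad 3 to align 8 for cooldown
cooldown at 16 (size 8, align 8) → ends 24
id at 24 (size 1, align 1) → ends 25
pad 3 to align 4 for vy
vy at 28 (size 4, align 4) → ends 32
hp at 32 (size 1, align 1) → ends 33
pad 1 to align 2 for score
score at 34 (size 2, align 2) → ends 36
y at 36 (size 1, align 1) → ends 37
tail pad 3 to reach multiple of 8
total 40 bytes, alignment 8
— Descriptor2 —
cooldown at 0 (size 8, align 8) → ends 8
z at 8 (size 4, align 4) → ends 12
vy at 12 (size 4, align 4) → ends 16
x at 16 (size 6, align 2) → ends 22
score at 22 (size 2, align 2) → ends 24
state at 24 (size 1, align 1) → ends 25
id at 25 (size 1, align 1) → ends 26
hp at 26 (size 1, align 1) → ends 27
y at 27 (size 1, align 1) → ends 28
tail pad 4 to reach multiple of 8
total 32 bytes, alignment 8
40 − 32 = 8

8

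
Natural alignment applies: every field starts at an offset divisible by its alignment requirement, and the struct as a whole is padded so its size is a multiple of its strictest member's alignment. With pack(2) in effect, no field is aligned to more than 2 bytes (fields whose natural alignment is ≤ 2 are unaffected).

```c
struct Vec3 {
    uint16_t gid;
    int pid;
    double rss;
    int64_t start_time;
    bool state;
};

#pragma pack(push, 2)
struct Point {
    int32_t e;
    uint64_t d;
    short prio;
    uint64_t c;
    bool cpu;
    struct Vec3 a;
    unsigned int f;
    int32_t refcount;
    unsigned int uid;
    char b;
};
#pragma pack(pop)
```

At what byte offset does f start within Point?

Vec3: gid at 0 (size 2, align 2) → ends 2; pad 2 to align 4 for pid; pid at 4 (size 4, align 4) → ends 8; rss at 8 (size 8, align 8) → ends 16; start_time at 16 (size 8, align 8) → ends 24; state at 24 (size 1, align 1) → ends 25; tail pad 7 to reach multiple of 8; total 32 bytes, alignment 8
e at 0 (size 4, align 2) → ends 4
d at 4 (size 8, align 2) → ends 12
prio at 12 (size 2, align 2) → ends 14
c at 14 (size 8, align 2) → ends 22
cpu at 22 (size 1, align 1) → ends 23
pad 1 to align 2 for a
a at 24 (size 32, align 2) → ends 56
f at 56 (size 4, align 2) → ends 60

56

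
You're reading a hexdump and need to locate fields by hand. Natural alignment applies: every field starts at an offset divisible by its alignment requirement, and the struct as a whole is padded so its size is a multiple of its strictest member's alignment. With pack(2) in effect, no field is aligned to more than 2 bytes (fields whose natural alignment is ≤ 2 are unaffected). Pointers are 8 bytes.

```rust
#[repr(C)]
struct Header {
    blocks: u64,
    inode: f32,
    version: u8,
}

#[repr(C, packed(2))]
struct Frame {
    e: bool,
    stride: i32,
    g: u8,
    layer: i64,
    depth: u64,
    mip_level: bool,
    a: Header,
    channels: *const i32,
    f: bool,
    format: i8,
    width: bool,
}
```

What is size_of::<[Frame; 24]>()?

Header: blocks at 0 (size 8, align 8) → ends 8; inode at 8 (size 4, align 4) → ends 12; version at 12 (size 1, align 1) → ends 13; tail pad 3 to reach multiple of 8; total 16 bytes, alignment 8
e at 0 (size 1, align 1) → ends 1
pad 1 to align 2 for stride
stride at 2 (size 4, align 2) → ends 6
g at 6 (size 1, align 1) → ends 7
pad 1 to align 2 for layer
layer at 8 (size 8, align 2) → ends 16
depth at 16 (size 8, align 2) → ends 24
mip_level at 24 (size 1, align 1) → ends 25
pad 1 to align 2 for a
a at 26 (size 16, align 2) → ends 42
channels at 42 (size 8, align 2) → ends 50
f at 50 (size 1, align 1) → ends 51
format at 51 (size 1, align 1) → ends 52
width at 52 (size 1, align 1) → ends 53
tail pad 1 to reach multiple of 2
total 54 bytes, alignment 2
array of 24: 24 × 54 = 1296

1296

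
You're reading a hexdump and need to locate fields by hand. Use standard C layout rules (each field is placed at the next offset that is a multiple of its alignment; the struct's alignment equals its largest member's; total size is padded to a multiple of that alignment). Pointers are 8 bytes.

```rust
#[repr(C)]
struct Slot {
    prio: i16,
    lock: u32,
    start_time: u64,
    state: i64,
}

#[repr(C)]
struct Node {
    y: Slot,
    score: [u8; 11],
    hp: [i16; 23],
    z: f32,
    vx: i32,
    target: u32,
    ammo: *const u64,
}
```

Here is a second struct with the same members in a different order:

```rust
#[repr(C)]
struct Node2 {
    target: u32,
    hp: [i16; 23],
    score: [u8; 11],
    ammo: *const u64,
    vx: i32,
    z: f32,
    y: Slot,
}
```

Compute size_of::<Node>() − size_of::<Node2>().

0

Slot: @0: prio [2B, align 2] → 2; +2 pad (align 4); @4: lock [4B, align 4] → 8; @8: start_time [8B, align 8] → 16; @16: state [8B, align 8] → 24; size 24, align 8
@0: y [24B, align 8] → 24
@24: score [11B, align 1] → 35
+1 pad (align 2)
@36: hp [46B, align 2] → 82
+2 pad (align 4)
@84: z [4B, align 4] → 88
@88: vx [4B, align 4] → 92
@92: target [4B, align 4] → 96
@96: ammo [8B, align 8] → 104
size 104, align 8
— Node2 —
@0: target [4B, align 4] → 4
@4: hp [46B, align 2] → 50
@50: score [11B, align 1] → 61
+3 pad (align 8)
@64: ammo [8B, align 8] → 72
@72: vx [4B, align 4] → 76
@76: z [4B, align 4] → 80
@80: y [24B, align 8] → 104
size 104, align 8
104 − 104 = 0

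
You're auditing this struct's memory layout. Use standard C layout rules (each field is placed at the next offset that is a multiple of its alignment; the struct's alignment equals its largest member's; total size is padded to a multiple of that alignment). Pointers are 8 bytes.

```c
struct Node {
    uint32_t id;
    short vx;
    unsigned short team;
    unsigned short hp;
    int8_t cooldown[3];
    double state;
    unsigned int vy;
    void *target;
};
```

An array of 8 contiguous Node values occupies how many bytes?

320

@0: id [4B, align 4] → 4
@4: vx [2B, align 2] → 6
@6: team [2B, align 2] → 8
@8: hp [2B, align 2] → 10
@10: cooldown [3B, align 1] → 13
+3 pad (align 8)
@16: state [8B, align 8] → 24
@24: vy [4B, align 4] → 28
+4 pad (align 8)
@32: target [8B, align 8] → 40
size 40, align 8
array of 8: 8 × 40 = 320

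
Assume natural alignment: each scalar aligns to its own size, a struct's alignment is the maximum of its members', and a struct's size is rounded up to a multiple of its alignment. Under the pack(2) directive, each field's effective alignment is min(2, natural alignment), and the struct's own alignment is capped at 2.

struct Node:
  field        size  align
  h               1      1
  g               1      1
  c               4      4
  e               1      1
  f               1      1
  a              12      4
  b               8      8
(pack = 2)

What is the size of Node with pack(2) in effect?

28

@0: h [1B, align 1] → 1
@1: g [1B, align 1] → 2
@2: c [4B, align 2] → 6
@6: e [1B, align 1] → 7
@7: f [1B, align 1] → 8
@8: a [12B, align 2] → 20
@20: b [8B, align 2] → 28
size 28, align 2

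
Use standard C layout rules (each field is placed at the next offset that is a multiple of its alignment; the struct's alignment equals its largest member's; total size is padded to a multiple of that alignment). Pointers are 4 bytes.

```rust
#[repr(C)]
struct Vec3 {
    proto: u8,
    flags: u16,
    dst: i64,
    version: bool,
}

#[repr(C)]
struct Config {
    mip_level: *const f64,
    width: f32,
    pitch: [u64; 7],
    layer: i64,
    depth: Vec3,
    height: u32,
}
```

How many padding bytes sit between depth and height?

0

Vec3: proto at 0 (size 1, align 1) → ends 1; pad 1 to align 2 for flags; flags at 2 (size 2, align 2) → ends 4; pad 4 to align 8 for dst; dst at 8 (size 8, align 8) → ends 16; version at 16 (size 1, align 1) → ends 17; tail pad 7 to reach multiple of 8; total 24 bytes, alignment 8
mip_level at 0 (size 4, align 4) → ends 4
width at 4 (size 4, align 4) → ends 8
pitch at 8 (size 56, align 8) → ends 64
layer at 64 (size 8, align 8) → ends 72
depth at 72 (size 24, align 8) → ends 96
height at 96 (size 4, align 4) → ends 100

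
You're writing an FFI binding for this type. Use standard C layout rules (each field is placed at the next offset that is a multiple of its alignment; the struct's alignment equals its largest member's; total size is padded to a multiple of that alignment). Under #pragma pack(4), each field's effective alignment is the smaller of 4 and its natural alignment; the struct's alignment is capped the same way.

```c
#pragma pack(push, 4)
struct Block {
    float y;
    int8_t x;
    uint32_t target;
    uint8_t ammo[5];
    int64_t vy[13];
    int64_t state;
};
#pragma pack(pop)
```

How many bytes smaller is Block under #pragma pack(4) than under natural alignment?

4

natural layout:
  @0: y [4B, align 4] → 4
  @4: x [1B, align 1] → 5
  +3 pad (align 4)
  @8: target [4B, align 4] → 12
  @12: ammo [5B, align 1] → 17
  +7 pad (align 8)
  @24: vy [104B, align 8] → 128
  @128: state [8B, align 8] → 136
  size 136, align 8
packed(4) layout:
  @0: y [4B, align 4] → 4
  @4: x [1B, align 1] → 5
  +3 pad (align 4)
  @8: target [4B, align 4] → 12
  @12: ammo [5B, align 1] → 17
  +3 pad (align 4)
  @20: vy [104B, align 4] → 124
  @124: state [8B, align 4] → 132
  size 132, align 4
136 − 132 = 4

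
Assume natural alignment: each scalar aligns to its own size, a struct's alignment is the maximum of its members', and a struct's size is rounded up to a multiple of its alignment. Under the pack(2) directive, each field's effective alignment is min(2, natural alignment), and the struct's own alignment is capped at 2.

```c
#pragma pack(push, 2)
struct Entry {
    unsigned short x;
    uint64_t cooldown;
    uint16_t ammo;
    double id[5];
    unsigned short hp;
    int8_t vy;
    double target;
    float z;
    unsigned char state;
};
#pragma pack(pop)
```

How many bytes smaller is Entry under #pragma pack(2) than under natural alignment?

18

natural layout:
  @0: x [2B, align 2] → 2
  +6 pad (align 8)
  @8: cooldown [8B, align 8] → 16
  @16: ammo [2B, align 2] → 18
  +6 pad (align 8)
  @24: id [40B, align 8] → 64
  @64: hp [2B, align 2] → 66
  @66: vy [1B, align 1] → 67
  +5 pad (align 8)
  @72: target [8B, align 8] → 80
  @80: z [4B, align 4] → 84
  @84: state [1B, align 1] → 85
  +3 tail pad (align 8)
  size 88, align 8
packed(2) layout:
  @0: x [2B, align 2] → 2
  @2: cooldown [8B, align 2] → 10
  @10: ammo [2B, align 2] → 12
  @12: id [40B, align 2] → 52
  @52: hp [2B, align 2] → 54
  @54: vy [1B, align 1] → 55
  +1 pad (align 2)
  @56: target [8B, align 2] → 64
  @64: z [4B, align 2] → 68
  @68: state [1B, align 1] → 69
  +1 tail pad (align 2)
  size 70, align 2
88 − 70 = 18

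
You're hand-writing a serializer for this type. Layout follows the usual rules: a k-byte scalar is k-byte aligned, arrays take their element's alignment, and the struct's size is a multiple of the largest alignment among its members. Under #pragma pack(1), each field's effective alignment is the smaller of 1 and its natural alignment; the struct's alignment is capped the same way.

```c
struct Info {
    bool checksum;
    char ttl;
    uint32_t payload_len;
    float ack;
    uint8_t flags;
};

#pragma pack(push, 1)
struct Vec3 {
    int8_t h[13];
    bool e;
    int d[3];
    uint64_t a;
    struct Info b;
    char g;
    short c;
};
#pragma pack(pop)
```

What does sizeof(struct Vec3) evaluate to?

Info: checksum at 0 (size 1, align 1) → ends 1; ttl at 1 (size 1, align 1) → ends 2; pad 2 to align 4 for payload_len; payload_len at 4 (size 4, align 4) → ends 8; ack at 8 (size 4, align 4) → ends 12; flags at 12 (size 1, align 1) → ends 13; tail pad 3 to reach multiple of 4; total 16 bytes, alignment 4
h at 0 (size 13, align 1) → ends 13
e at 13 (size 1, align 1) → ends 14
d at 14 (size 12, align 1) → ends 26
a at 26 (size 8, align 1) → ends 34
b at 34 (size 16, align 1) → ends 50
g at 50 (size 1, align 1) → ends 51
c at 51 (size 2, align 1) → ends 53
total 53 bytes, alignment 1

53 bytes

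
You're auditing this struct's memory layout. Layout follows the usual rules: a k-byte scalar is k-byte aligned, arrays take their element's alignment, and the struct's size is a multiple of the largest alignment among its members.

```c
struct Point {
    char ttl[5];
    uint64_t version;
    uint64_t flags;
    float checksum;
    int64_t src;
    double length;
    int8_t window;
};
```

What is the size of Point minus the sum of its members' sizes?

ttl at 0 (size 5, align 1) → ends 5
pad 3 to align 8 for version
version at 8 (size 8, align 8) → ends 16
flags at 16 (size 8, align 8) → ends 24
checksum at 24 (size 4, align 4) → ends 28
pad 4 to align 8 for src
src at 32 (size 8, align 8) → ends 40
length at 40 (size 8, align 8) → ends 48
window at 48 (size 1, align 1) → ends 49
tail pad 7 to reach multiple of 8
total 56 bytes, alignment 8
data bytes 42, size 56 → padding 14

14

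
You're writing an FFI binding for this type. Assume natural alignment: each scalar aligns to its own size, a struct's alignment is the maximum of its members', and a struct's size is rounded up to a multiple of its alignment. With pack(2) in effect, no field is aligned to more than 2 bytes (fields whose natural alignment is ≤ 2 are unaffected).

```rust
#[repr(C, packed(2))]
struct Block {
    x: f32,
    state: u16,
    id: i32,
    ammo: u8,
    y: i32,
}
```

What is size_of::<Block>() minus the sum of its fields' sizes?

@0: x [4B, align 2] → 4
@4: state [2B, align 2] → 6
@6: id [4B, align 2] → 10
@10: ammo [1B, align 1] → 11
+1 pad (align 2)
@12: y [4B, align 2] → 16
size 16, align 2
data bytes 15, size 16 → padding 1

1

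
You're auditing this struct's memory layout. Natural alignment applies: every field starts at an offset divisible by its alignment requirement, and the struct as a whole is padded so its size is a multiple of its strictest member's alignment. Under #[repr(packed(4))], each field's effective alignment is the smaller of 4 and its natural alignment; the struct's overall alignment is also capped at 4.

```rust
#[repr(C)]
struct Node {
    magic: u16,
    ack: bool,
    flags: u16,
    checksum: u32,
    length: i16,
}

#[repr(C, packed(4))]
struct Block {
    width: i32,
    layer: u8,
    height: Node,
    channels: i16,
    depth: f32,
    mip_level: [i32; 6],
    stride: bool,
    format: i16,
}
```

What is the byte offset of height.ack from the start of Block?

Node: @0: magic [2B, align 2] → 2; @2: ack [1B, align 1] → 3; +1 pad (align 2); @4: flags [2B, align 2] → 6; +2 pad (align 4); @8: checksum [4B, align 4] → 12; @12: length [2B, align 2] → 14; +2 tail pad (align 4); size 16, align 4
@0: width [4B, align 4] → 4
@4: layer [1B, align 1] → 5
+3 pad (align 4)
@8: height [16B, align 4] → 24
within Node: ack at 2
8 + 2 = 10

10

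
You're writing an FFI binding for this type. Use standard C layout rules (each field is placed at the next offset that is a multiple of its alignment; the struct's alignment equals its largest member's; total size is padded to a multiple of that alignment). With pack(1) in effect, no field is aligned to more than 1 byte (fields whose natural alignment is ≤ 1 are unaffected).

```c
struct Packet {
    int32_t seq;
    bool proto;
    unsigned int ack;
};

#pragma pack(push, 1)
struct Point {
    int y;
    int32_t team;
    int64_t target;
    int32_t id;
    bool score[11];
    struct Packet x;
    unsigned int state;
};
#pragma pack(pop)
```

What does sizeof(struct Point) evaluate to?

Packet: seq at 0 (size 4, align 4) → ends 4; proto at 4 (size 1, align 1) → ends 5; pad 3 to align 4 for ack; ack at 8 (size 4, align 4) → ends 12; total 12 bytes, alignment 4
y at 0 (size 4, align 1) → ends 4
team at 4 (size 4, align 1) → ends 8
target at 8 (size 8, align 1) → ends 16
id at 16 (size 4, align 1) → ends 20
score at 20 (size 11, align 1) → ends 31
x at 31 (size 12, align 1) → ends 43
state at 43 (size 4, align 1) → ends 47
total 47 bytes, alignment 1

47 bytes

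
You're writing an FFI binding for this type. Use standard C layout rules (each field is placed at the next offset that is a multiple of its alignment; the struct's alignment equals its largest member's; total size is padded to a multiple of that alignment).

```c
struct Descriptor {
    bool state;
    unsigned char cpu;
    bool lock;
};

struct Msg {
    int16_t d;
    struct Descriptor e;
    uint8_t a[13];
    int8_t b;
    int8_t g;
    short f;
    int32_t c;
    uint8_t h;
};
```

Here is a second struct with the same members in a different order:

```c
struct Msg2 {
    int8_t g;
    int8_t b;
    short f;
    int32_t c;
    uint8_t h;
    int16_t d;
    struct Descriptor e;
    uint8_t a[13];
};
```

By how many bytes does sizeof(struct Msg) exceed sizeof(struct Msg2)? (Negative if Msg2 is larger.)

4

Descriptor: state at 0 (size 1, align 1) → ends 1; cpu at 1 (size 1, align 1) → ends 2; lock at 2 (size 1, align 1) → ends 3; total 3 bytes, alignment 1
d at 0 (size 2, align 2) → ends 2
e at 2 (size 3, align 1) → ends 5
a at 5 (size 13, align 1) → ends 18
b at 18 (size 1, align 1) → ends 19
g at 19 (size 1, align 1) → ends 20
f at 20 (size 2, align 2) → ends 22
pad 2 to align 4 for c
c at 24 (size 4, align 4) → ends 28
h at 28 (size 1, align 1) → ends 29
tail pad 3 to reach multiple of 4
total 32 bytes, alignment 4
— Msg2 —
g at 0 (size 1, align 1) → ends 1
b at 1 (size 1, align 1) → ends 2
f at 2 (size 2, align 2) → ends 4
c at 4 (size 4, align 4) → ends 8
h at 8 (size 1, align 1) → ends 9
pad 1 to align 2 for d
d at 10 (size 2, align 2) → ends 12
e at 12 (size 3, align 1) → ends 15
a at 15 (size 13, align 1) → ends 28
total 28 bytes, alignment 4
32 − 28 = 4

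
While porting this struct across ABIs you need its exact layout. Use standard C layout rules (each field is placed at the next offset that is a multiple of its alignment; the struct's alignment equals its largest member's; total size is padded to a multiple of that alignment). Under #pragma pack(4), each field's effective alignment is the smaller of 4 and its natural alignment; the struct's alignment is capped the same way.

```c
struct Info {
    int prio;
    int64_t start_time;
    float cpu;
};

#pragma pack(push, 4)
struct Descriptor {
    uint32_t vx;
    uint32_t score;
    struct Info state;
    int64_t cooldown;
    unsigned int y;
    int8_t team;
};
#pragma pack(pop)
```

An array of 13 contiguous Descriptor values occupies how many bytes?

624

Info: @0: prio [4B, align 4] → 4; +4 pad (align 8); @8: start_time [8B, align 8] → 16; @16: cpu [4B, align 4] → 20; +4 tail pad (align 8); size 24, align 8
@0: vx [4B, align 4] → 4
@4: score [4B, align 4] → 8
@8: state [24B, align 4] → 32
@32: cooldown [8B, align 4] → 40
@40: y [4B, align 4] → 44
@44: team [1B, align 1] → 45
+3 tail pad (align 4)
size 48, align 4
array of 13: 13 × 48 = 624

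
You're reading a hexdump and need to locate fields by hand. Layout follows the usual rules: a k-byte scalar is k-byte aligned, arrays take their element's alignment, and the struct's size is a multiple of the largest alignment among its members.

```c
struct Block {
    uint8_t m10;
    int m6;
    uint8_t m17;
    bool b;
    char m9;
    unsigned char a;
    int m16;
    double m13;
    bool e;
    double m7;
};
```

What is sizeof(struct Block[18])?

720

@0: m10 [1B, align 1] → 1
+3 pad (align 4)
@4: m6 [4B, align 4] → 8
@8: m17 [1B, align 1] → 9
@9: b [1B, align 1] → 10
@10: m9 [1B, align 1] → 11
@11: a [1B, align 1] → 12
@12: m16 [4B, align 4] → 16
@16: m13 [8B, align 8] → 24
@24: e [1B, align 1] → 25
+7 pad (align 8)
@32: m7 [8B, align 8] → 40
size 40, align 8
array of 18: 18 × 40 = 720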